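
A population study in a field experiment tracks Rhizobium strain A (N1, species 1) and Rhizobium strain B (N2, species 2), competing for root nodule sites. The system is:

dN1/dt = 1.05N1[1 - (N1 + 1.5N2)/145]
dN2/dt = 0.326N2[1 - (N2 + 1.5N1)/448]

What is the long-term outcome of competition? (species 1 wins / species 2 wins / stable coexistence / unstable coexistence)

Compare the nullcline intercepts: K1/α12 = 145/1.5 = 96.7 < K2 = 448; K2/α21 = 448/1.5 = 299 > K1 = 145.
Since the inequalities point opposite ways, species 2 can invade but species 1 cannot.

species 2 excludes species 1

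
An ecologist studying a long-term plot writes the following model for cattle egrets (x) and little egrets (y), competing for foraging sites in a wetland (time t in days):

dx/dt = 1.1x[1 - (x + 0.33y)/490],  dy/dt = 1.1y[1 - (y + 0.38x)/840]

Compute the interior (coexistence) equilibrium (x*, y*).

Setting both brackets to zero gives the nullclines x + 0.33y = 490 and 0.38x + y = 840.
Substituting y = 840 - 0.38x into the first: x(1 - 0.33·0.38) = 490 - 0.33·840.
So x* = 213/0.875 = 243, and then y* = 840 - 0.38·243 = 748.

x* ≈ 243, y* ≈ 748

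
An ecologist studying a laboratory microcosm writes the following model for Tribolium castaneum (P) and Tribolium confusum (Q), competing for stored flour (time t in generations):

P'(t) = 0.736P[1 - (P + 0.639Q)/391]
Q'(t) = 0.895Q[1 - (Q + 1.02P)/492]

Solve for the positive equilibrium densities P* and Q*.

P* ≈ 220, Q* ≈ 268

Setting both brackets to zero gives the nullclines P + 0.639Q = 391 and 1.02P + Q = 492.
Substituting Q = 492 - 1.02P into the first: P(1 - 0.639·1.02) = 391 - 0.639·492.
So P* = 76.6/0.348 = 220, and then Q* = 492 - 1.02·220 = 268.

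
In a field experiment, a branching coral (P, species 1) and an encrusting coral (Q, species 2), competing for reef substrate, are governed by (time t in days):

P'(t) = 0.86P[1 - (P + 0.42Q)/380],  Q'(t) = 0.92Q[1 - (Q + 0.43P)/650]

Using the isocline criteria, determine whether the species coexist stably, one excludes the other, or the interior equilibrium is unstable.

Compare the nullcline intercepts: K1/α12 = 380/0.42 = 905 > K2 = 650; K2/α21 = 650/0.43 = 1510 > K1 = 380.
Since both inequalities hold, each species can invade when rare, so the interior equilibrium is stable.

stable coexistence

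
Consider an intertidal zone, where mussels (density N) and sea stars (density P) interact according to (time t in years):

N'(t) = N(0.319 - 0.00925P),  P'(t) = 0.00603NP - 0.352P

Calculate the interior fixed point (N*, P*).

Set dP/dt = 0 with P > 0: 0.00603N - 0.352 = 0, so N* = 0.352/0.00603 = 58.4.
Set dN/dt = 0 with N > 0: 0.319 - 0.00925P = 0, so P* = 0.319/0.00925 = 34.5.

N* ≈ 58.4, P* ≈ 34.5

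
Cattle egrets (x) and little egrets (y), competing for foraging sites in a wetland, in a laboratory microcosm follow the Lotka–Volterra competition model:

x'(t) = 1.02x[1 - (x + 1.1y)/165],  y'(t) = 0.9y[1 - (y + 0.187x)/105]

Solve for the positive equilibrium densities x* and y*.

Setting both brackets to zero gives the nullclines x + 1.1y = 165 and 0.187x + y = 105.
Substituting y = 105 - 0.187x into the first: x(1 - 1.1·0.187) = 165 - 1.1·105.
So x* = 49.5/0.794 = 62.3, and then y* = 105 - 0.187·62.3 = 93.3.

x* ≈ 62.3, y* ≈ 93.3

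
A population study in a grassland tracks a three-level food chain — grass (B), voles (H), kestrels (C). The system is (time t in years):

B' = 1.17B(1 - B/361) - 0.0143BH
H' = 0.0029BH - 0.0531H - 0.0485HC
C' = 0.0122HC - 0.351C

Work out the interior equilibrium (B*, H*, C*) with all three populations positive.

B* ≈ 234, H* ≈ 28.8, C* ≈ 12.9

From dC/dt = 0: 0.0122H* = 0.351, so H* = 28.8.
From dB/dt = 0: 1.17(1 - B*/361) = 0.0143·28.8, giving B* = 361·(1 - 0.352) = 234.
From dH/dt = 0: 0.0029·234 - 0.0531 = 0.0485C*, so C* = 0.626/0.0485 = 12.9.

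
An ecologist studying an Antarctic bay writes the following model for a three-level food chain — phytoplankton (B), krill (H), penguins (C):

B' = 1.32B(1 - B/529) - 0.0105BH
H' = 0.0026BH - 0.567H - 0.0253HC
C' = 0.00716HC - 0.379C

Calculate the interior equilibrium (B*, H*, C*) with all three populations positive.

B* ≈ 306, H* ≈ 52.9, C* ≈ 9.06

From dC/dt = 0: 0.00716H* = 0.379, so H* = 52.9.
From dB/dt = 0: 1.32(1 - B*/529) = 0.0105·52.9, giving B* = 529·(1 - 0.421) = 306.
From dH/dt = 0: 0.0026·306 - 0.567 = 0.0253C*, so C* = 0.229/0.0253 = 9.06.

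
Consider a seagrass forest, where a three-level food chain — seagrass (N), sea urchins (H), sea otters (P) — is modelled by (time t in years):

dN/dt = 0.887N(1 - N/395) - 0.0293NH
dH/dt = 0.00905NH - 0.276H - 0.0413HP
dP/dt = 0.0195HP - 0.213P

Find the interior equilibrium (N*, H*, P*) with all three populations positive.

From dP/dt = 0: 0.0195H* = 0.213, so H* = 10.9.
From dN/dt = 0: 0.887(1 - N*/395) = 0.0293·10.9, giving N* = 395·(1 - 0.361) = 252.
From dH/dt = 0: 0.00905·252 - 0.276 = 0.0413P*, so P* = 2.01/0.0413 = 48.6.

N* ≈ 252, H* ≈ 10.9, P* ≈ 48.6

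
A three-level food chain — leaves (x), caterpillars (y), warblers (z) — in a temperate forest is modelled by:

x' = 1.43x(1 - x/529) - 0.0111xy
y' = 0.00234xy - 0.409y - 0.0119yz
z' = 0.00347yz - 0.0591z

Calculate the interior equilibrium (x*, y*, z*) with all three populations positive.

From dz/dt = 0: 0.00347y* = 0.0591, so y* = 17.
From dx/dt = 0: 1.43(1 - x*/529) = 0.0111·17, giving x* = 529·(1 - 0.132) = 459.
From dy/dt = 0: 0.00234·459 - 0.409 = 0.0119z*, so z* = 0.665/0.0119 = 55.9.

x* ≈ 459, y* ≈ 17, z* ≈ 55.9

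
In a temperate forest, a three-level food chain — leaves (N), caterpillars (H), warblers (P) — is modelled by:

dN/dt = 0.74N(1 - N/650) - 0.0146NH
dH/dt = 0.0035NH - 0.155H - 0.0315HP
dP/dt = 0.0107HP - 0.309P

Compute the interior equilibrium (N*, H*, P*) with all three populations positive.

From dP/dt = 0: 0.0107H* = 0.309, so H* = 28.9.
From dN/dt = 0: 0.74(1 - N*/650) = 0.0146·28.9, giving N* = 650·(1 - 0.57) = 280.
From dH/dt = 0: 0.0035·280 - 0.155 = 0.0315P*, so P* = 0.824/0.0315 = 26.2.

N* ≈ 280, H* ≈ 28.9, P* ≈ 26.2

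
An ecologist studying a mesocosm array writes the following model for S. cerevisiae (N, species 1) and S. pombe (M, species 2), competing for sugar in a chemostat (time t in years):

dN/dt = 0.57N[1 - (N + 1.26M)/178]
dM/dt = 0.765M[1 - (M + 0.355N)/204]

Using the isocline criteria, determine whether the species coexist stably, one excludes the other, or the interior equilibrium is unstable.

Compare the nullcline intercepts: K1/α12 = 178/1.26 = 141 < K2 = 204; K2/α21 = 204/0.355 = 575 > K1 = 178.
Since the inequalities point opposite ways, species 2 can invade but species 1 cannot.

species 2 excludes species 1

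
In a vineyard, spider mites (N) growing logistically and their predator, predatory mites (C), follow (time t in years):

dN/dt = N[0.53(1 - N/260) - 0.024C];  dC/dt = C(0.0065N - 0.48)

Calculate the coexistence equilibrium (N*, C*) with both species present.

N* ≈ 73.8, C* ≈ 15.8

From dC/dt = 0 with C > 0: 0.0065N* = 0.48, so N* = 73.8.
Substitute into dN/dt = 0: 0.53(1 - 73.8/260) = 0.024C*.
The bracket is 0.716, giving C* = 0.379/0.024 = 15.8.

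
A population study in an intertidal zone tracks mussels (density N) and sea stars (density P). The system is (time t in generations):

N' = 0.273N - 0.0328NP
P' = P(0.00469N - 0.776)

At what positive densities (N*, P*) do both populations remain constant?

N* ≈ 165, P* ≈ 8.32

Set dP/dt = 0 with P > 0: 0.00469N - 0.776 = 0, so N* = 0.776/0.00469 = 165.
Set dN/dt = 0 with N > 0: 0.273 - 0.0328P = 0, so P* = 0.273/0.0328 = 8.32.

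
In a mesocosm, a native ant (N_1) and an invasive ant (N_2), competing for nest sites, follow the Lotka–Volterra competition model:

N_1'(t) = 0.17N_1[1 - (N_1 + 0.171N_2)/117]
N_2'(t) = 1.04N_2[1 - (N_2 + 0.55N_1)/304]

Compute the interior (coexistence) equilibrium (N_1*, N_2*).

N_1* ≈ 71.8, N_2* ≈ 265

Setting both brackets to zero gives the nullclines N_1 + 0.171N_2 = 117 and 0.55N_1 + N_2 = 304.
Substituting N_2 = 304 - 0.55N_1 into the first: N_1(1 - 0.171·0.55) = 117 - 0.171·304.
So N_1* = 65/0.906 = 71.8, and then N_2* = 304 - 0.55·71.8 = 265.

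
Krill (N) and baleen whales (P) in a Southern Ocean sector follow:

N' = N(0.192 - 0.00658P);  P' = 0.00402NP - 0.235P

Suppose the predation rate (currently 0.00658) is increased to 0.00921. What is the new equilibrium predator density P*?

At the interior fixed point, setting dN/dt = 0 with N > 0 fixes P* = (prey growth rate)/(NP coefficient) — independent of the other coefficients.
With the change, P* = 0.192/0.00921 = 20.8; it falls from 29.2.

P* ≈ 20.8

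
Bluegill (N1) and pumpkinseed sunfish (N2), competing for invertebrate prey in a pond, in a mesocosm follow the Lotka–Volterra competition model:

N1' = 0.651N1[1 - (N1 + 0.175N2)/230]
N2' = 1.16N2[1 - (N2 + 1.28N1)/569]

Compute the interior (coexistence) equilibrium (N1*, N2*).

N1* ≈ 168, N2* ≈ 354

Setting both brackets to zero gives the nullclines N1 + 0.175N2 = 230 and 1.28N1 + N2 = 569.
Substituting N2 = 569 - 1.28N1 into the first: N1(1 - 0.175·1.28) = 230 - 0.175·569.
So N1* = 130/0.776 = 168, and then N2* = 569 - 1.28·168 = 354.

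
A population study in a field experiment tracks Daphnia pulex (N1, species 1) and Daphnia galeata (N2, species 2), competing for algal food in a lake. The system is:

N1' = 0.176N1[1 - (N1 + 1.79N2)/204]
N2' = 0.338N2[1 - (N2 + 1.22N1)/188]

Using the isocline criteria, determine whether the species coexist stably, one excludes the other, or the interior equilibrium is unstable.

unstable coexistence (outcome depends on initial conditions)

Compare the nullcline intercepts: K1/α12 = 204/1.79 = 114 < K2 = 188; K2/α21 = 188/1.22 = 154 < K1 = 204.
Since both are reversed, neither can invade when rare; the interior point is a saddle.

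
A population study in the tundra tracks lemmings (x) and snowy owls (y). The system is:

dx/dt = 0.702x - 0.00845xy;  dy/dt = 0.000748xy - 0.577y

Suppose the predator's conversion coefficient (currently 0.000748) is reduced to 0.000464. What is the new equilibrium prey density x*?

x* ≈ 1240

At the interior fixed point, setting dy/dt = 0 with y > 0 fixes x* = (predator death rate)/(xy coefficient) — independent of the other coefficients.
With the change, x* = 0.577/0.000464 = 1240; it rises from 771.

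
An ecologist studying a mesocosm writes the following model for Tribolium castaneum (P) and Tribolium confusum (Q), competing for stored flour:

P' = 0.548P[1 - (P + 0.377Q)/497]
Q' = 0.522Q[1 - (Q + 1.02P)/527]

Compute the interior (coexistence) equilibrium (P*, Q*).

P* ≈ 485, Q* ≈ 32.6

Setting both brackets to zero gives the nullclines P + 0.377Q = 497 and 1.02P + Q = 527.
Substituting Q = 527 - 1.02P into the first: P(1 - 0.377·1.02) = 497 - 0.377·527.
So P* = 298/0.615 = 485, and then Q* = 527 - 1.02·485 = 32.6.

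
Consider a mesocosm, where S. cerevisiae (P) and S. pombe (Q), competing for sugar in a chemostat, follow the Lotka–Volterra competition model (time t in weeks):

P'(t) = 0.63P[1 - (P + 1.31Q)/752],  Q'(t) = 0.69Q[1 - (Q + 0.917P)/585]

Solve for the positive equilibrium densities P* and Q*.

P* ≈ 71.3, Q* ≈ 520

Setting both brackets to zero gives the nullclines P + 1.31Q = 752 and 0.917P + Q = 585.
Substituting Q = 585 - 0.917P into the first: P(1 - 1.31·0.917) = 752 - 1.31·585.
So P* = -14.4/-0.201 = 71.3, and then Q* = 585 - 0.917·71.3 = 520.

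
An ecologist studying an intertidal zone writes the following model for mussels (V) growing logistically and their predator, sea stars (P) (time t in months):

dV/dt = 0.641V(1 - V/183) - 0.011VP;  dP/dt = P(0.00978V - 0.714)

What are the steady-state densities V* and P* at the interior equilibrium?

From dP/dt = 0 with P > 0: 0.00978V* = 0.714, so V* = 73.
Substitute into dV/dt = 0: 0.641(1 - 73/183) = 0.011P*.
The bracket is 0.601, giving P* = 0.385/0.011 = 35.

V* ≈ 73, P* ≈ 35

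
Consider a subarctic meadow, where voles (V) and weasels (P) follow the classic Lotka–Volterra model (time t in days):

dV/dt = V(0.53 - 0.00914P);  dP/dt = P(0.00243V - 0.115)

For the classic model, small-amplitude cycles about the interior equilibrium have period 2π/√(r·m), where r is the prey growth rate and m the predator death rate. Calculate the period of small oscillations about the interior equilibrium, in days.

Here r = 0.53 and m = 0.115, so r·m = 0.061.
ω = √0.061 = 0.247 per day, hence T = 2π/ω ≈ 25.5 days.

T ≈ 25.5 days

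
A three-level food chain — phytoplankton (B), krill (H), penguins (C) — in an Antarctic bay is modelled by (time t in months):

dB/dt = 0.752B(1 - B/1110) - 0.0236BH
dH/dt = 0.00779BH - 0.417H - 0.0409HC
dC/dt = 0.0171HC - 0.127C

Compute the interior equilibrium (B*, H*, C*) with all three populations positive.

B* ≈ 851, H* ≈ 7.43, C* ≈ 152

From dC/dt = 0: 0.0171H* = 0.127, so H* = 7.43.
From dB/dt = 0: 0.752(1 - B*/1110) = 0.0236·7.43, giving B* = 1110·(1 - 0.233) = 851.
From dH/dt = 0: 0.00779·851 - 0.417 = 0.0409C*, so C* = 6.21/0.0409 = 152.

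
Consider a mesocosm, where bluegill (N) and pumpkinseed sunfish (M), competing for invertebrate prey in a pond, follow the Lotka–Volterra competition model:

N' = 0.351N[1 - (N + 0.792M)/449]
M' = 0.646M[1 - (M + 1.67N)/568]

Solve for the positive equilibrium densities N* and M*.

N* ≈ 2.65, M* ≈ 564

Setting both brackets to zero gives the nullclines N + 0.792M = 449 and 1.67N + M = 568.
Substituting M = 568 - 1.67N into the first: N(1 - 0.792·1.67) = 449 - 0.792·568.
So N* = -0.856/-0.323 = 2.65, and then M* = 568 - 1.67·2.65 = 564.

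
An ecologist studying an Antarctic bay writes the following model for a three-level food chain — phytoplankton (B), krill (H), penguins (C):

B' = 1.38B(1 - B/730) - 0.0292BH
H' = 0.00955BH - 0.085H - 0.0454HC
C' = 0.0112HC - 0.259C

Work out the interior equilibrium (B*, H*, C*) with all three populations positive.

From dC/dt = 0: 0.0112H* = 0.259, so H* = 23.1.
From dB/dt = 0: 1.38(1 - B*/730) = 0.0292·23.1, giving B* = 730·(1 - 0.489) = 373.
From dH/dt = 0: 0.00955·373 - 0.085 = 0.0454C*, so C* = 3.48/0.0454 = 76.5.

B* ≈ 373, H* ≈ 23.1, C* ≈ 76.5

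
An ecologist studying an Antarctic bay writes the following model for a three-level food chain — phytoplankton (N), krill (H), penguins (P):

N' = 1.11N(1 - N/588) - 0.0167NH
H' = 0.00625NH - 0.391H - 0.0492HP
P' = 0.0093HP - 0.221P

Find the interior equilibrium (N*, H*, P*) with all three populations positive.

From dP/dt = 0: 0.0093H* = 0.221, so H* = 23.8.
From dN/dt = 0: 1.11(1 - N*/588) = 0.0167·23.8, giving N* = 588·(1 - 0.358) = 378.
From dH/dt = 0: 0.00625·378 - 0.391 = 0.0492P*, so P* = 1.97/0.0492 = 40.

N* ≈ 378, H* ≈ 23.8, P* ≈ 40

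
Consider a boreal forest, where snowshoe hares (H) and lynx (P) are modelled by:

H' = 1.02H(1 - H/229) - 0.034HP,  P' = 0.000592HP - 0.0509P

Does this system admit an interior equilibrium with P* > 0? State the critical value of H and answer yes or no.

Threshold H = 86; K > 86, so yes, the predator persists.

The predator equation gives dP/dt > 0 only when H > 0.0509/0.000592 = 86.
Without the predator, H → K = 229. Since 229 > 86, the predator can invade and persist.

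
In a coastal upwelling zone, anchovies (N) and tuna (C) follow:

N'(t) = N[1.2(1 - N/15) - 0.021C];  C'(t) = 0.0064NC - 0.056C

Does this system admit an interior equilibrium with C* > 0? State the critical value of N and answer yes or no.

The predator equation gives dC/dt > 0 only when N > 0.056/0.0064 = 8.75.
Without the predator, N → K = 15. Since 15 > 8.75, the predator can invade and persist.

Threshold N = 8.75; K > 8.75, so yes, the predator persists.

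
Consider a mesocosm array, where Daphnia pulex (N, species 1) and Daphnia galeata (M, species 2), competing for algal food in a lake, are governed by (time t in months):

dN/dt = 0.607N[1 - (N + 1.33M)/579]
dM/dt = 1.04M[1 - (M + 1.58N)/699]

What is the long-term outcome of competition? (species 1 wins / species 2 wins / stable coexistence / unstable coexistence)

unstable coexistence (outcome depends on initial conditions)

Compare the nullcline intercepts: K1/α12 = 579/1.33 = 435 < K2 = 699; K2/α21 = 699/1.58 = 442 < K1 = 579.
Since both are reversed, neither can invade when rare; the interior point is a saddle.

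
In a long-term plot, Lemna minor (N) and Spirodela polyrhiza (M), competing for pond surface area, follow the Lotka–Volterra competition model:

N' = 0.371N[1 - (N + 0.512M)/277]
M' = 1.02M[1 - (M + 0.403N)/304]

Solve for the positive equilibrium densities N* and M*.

N* ≈ 153, M* ≈ 242

Setting both brackets to zero gives the nullclines N + 0.512M = 277 and 0.403N + M = 304.
Substituting M = 304 - 0.403N into the first: N(1 - 0.512·0.403) = 277 - 0.512·304.
So N* = 121/0.794 = 153, and then M* = 304 - 0.403·153 = 242.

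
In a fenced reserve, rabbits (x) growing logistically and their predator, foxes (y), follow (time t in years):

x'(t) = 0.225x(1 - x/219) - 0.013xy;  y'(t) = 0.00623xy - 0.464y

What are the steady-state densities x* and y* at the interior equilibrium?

From dy/dt = 0 with y > 0: 0.00623x* = 0.464, so x* = 74.5.
Substitute into dx/dt = 0: 0.225(1 - 74.5/219) = 0.013y*.
The bracket is 0.66, giving y* = 0.148/0.013 = 11.4.

x* ≈ 74.5, y* ≈ 11.4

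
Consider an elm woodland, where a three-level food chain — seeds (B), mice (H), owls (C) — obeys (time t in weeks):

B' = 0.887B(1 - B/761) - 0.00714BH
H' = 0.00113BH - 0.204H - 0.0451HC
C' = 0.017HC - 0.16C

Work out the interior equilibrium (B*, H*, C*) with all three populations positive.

B* ≈ 703, H* ≈ 9.41, C* ≈ 13.1

From dC/dt = 0: 0.017H* = 0.16, so H* = 9.41.
From dB/dt = 0: 0.887(1 - B*/761) = 0.00714·9.41, giving B* = 761·(1 - 0.0758) = 703.
From dH/dt = 0: 0.00113·703 - 0.204 = 0.0451C*, so C* = 0.591/0.0451 = 13.1.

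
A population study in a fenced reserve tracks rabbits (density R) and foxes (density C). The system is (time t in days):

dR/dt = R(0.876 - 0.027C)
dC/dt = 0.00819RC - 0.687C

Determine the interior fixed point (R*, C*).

R* ≈ 83.9, C* ≈ 32.4

Set dC/dt = 0 with C > 0: 0.00819R - 0.687 = 0, so R* = 0.687/0.00819 = 83.9.
Set dR/dt = 0 with R > 0: 0.876 - 0.027C = 0, so C* = 0.876/0.027 = 32.4.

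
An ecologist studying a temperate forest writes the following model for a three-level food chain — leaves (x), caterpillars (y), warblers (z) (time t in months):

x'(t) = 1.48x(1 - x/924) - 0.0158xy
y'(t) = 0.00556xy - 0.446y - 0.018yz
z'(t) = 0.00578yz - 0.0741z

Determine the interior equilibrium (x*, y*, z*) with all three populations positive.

x* ≈ 798, y* ≈ 12.8, z* ≈ 222

From dz/dt = 0: 0.00578y* = 0.0741, so y* = 12.8.
From dx/dt = 0: 1.48(1 - x*/924) = 0.0158·12.8, giving x* = 924·(1 - 0.137) = 798.
From dy/dt = 0: 0.00556·798 - 0.446 = 0.018z*, so z* = 3.99/0.018 = 222.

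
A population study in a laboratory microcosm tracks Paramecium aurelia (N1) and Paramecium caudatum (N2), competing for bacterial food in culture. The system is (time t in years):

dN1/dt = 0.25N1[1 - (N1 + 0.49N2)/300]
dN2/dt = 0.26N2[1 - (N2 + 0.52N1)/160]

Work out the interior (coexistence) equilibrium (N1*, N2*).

N1* ≈ 297, N2* ≈ 5.37

Setting both brackets to zero gives the nullclines N1 + 0.49N2 = 300 and 0.52N1 + N2 = 160.
Substituting N2 = 160 - 0.52N1 into the first: N1(1 - 0.49·0.52) = 300 - 0.49·160.
So N1* = 222/0.745 = 297, and then N2* = 160 - 0.52·297 = 5.37.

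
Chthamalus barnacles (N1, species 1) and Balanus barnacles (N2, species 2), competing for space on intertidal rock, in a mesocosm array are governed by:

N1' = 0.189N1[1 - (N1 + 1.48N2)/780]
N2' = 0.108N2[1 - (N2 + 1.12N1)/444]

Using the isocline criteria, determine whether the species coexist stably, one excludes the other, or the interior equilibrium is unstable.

species 1 excludes species 2

Compare the nullcline intercepts: K1/α12 = 780/1.48 = 527 > K2 = 444; K2/α21 = 444/1.12 = 396 < K1 = 780.
Since the inequalities point opposite ways, species 1 can invade but species 2 cannot.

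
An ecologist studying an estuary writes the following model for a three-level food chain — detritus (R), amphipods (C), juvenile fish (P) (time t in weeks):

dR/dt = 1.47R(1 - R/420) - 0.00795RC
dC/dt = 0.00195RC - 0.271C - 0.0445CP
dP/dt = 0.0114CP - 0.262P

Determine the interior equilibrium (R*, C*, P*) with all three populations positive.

R* ≈ 368, C* ≈ 23, P* ≈ 10

From dP/dt = 0: 0.0114C* = 0.262, so C* = 23.
From dR/dt = 0: 1.47(1 - R*/420) = 0.00795·23, giving R* = 420·(1 - 0.124) = 368.
From dC/dt = 0: 0.00195·368 - 0.271 = 0.0445P*, so P* = 0.446/0.0445 = 10.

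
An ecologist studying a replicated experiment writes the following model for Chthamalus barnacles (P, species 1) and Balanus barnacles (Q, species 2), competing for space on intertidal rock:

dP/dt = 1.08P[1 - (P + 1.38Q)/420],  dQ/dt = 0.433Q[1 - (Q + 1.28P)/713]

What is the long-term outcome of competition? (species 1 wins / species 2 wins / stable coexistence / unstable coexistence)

species 2 excludes species 1

Compare the nullcline intercepts: K1/α12 = 420/1.38 = 304 < K2 = 713; K2/α21 = 713/1.28 = 557 > K1 = 420.
Since the inequalities point opposite ways, species 2 can invade but species 1 cannot.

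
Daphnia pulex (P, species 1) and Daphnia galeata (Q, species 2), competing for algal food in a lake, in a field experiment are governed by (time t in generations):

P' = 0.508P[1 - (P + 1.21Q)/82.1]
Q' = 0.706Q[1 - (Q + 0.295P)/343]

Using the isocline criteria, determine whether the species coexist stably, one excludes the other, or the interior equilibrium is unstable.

Compare the nullcline intercepts: K1/α12 = 82.1/1.21 = 67.9 < K2 = 343; K2/α21 = 343/0.295 = 1160 > K1 = 82.1.
Since the inequalities point opposite ways, species 2 can invade but species 1 cannot.

species 2 excludes species 1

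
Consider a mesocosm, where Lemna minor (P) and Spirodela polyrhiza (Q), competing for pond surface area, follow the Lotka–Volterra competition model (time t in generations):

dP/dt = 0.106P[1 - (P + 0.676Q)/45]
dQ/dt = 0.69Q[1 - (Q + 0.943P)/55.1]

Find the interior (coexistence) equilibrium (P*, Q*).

Setting both brackets to zero gives the nullclines P + 0.676Q = 45 and 0.943P + Q = 55.1.
Substituting Q = 55.1 - 0.943P into the first: P(1 - 0.676·0.943) = 45 - 0.676·55.1.
So P* = 7.75/0.363 = 21.4, and then Q* = 55.1 - 0.943·21.4 = 34.9.

P* ≈ 21.4, Q* ≈ 34.9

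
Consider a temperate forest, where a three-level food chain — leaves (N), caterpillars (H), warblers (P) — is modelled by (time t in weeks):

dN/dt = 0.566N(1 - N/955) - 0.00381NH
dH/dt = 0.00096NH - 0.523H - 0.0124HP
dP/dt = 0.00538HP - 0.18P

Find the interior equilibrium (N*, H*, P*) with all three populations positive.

From dP/dt = 0: 0.00538H* = 0.18, so H* = 33.5.
From dN/dt = 0: 0.566(1 - N*/955) = 0.00381·33.5, giving N* = 955·(1 - 0.225) = 740.
From dH/dt = 0: 0.00096·740 - 0.523 = 0.0124P*, so P* = 0.187/0.0124 = 15.1.

N* ≈ 740, H* ≈ 33.5, P* ≈ 15.1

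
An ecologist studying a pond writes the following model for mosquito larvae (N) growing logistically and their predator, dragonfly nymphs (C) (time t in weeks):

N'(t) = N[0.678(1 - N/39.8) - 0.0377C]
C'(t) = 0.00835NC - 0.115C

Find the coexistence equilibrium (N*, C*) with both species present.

From dC/dt = 0 with C > 0: 0.00835N* = 0.115, so N* = 13.8.
Substitute into dN/dt = 0: 0.678(1 - 13.8/39.8) = 0.0377C*.
The bracket is 0.654, giving C* = 0.443/0.0377 = 11.8.

N* ≈ 13.8, C* ≈ 11.8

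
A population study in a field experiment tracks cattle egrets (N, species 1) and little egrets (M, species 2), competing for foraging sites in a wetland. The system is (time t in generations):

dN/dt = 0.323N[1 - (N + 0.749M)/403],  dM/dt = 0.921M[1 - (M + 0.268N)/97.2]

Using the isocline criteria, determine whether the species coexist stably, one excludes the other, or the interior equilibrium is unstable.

Compare the nullcline intercepts: K1/α12 = 403/0.749 = 538 > K2 = 97.2; K2/α21 = 97.2/0.268 = 363 < K1 = 403.
Since the inequalities point opposite ways, species 1 can invade but species 2 cannot.

species 1 excludes species 2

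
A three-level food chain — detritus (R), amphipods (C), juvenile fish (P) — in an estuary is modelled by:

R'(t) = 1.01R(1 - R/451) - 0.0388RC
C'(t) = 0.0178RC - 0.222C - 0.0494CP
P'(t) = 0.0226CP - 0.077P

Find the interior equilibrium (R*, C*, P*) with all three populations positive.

R* ≈ 392, C* ≈ 3.41, P* ≈ 137

From dP/dt = 0: 0.0226C* = 0.077, so C* = 3.41.
From dR/dt = 0: 1.01(1 - R*/451) = 0.0388·3.41, giving R* = 451·(1 - 0.131) = 392.
From dC/dt = 0: 0.0178·392 - 0.222 = 0.0494P*, so P* = 6.76/0.0494 = 137.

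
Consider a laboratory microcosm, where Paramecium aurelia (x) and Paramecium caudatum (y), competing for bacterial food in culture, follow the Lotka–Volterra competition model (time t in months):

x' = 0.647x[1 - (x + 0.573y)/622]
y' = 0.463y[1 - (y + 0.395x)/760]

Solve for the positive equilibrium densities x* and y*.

x* ≈ 241, y* ≈ 665

Setting both brackets to zero gives the nullclines x + 0.573y = 622 and 0.395x + y = 760.
Substituting y = 760 - 0.395x into the first: x(1 - 0.573·0.395) = 622 - 0.573·760.
So x* = 187/0.774 = 241, and then y* = 760 - 0.395·241 = 665.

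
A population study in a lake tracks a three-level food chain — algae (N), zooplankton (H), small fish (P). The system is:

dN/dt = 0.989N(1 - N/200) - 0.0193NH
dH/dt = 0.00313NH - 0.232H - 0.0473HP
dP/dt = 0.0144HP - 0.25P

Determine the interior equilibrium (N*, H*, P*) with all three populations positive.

N* ≈ 132, H* ≈ 17.4, P* ≈ 3.85

From dP/dt = 0: 0.0144H* = 0.25, so H* = 17.4.
From dN/dt = 0: 0.989(1 - N*/200) = 0.0193·17.4, giving N* = 200·(1 - 0.339) = 132.
From dH/dt = 0: 0.00313·132 - 0.232 = 0.0473P*, so P* = 0.182/0.0473 = 3.85.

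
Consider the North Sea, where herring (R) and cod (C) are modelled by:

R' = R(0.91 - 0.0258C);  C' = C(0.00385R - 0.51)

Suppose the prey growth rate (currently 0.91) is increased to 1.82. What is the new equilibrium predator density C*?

At the interior fixed point, setting dR/dt = 0 with R > 0 fixes C* = (prey growth rate)/(RC coefficient) — independent of the other coefficients.
With the change, C* = 1.82/0.0258 = 70.5; it rises from 35.3.

C* ≈ 70.5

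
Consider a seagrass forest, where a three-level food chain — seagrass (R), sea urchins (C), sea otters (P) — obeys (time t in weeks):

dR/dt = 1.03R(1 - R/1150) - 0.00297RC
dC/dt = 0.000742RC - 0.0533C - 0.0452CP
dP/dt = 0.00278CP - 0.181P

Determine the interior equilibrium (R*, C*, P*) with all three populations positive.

From dP/dt = 0: 0.00278C* = 0.181, so C* = 65.1.
From dR/dt = 0: 1.03(1 - R*/1150) = 0.00297·65.1, giving R* = 1150·(1 - 0.188) = 934.
From dC/dt = 0: 0.000742·934 - 0.0533 = 0.0452P*, so P* = 0.64/0.0452 = 14.2.

R* ≈ 934, C* ≈ 65.1, P* ≈ 14.2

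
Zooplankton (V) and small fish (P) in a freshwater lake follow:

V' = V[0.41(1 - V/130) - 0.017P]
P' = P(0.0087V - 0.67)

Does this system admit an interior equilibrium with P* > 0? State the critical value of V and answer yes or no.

Threshold V = 77; K > 77, so yes, the predator persists.

The predator equation gives dP/dt > 0 only when V > 0.67/0.0087 = 77.
Without the predator, V → K = 130. Since 130 > 77, the predator can invade and persist.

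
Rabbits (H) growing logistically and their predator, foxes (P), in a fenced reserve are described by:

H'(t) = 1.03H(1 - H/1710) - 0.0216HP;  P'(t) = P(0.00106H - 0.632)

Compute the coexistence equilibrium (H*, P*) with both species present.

From dP/dt = 0 with P > 0: 0.00106H* = 0.632, so H* = 596.
Substitute into dH/dt = 0: 1.03(1 - 596/1710) = 0.0216P*.
The bracket is 0.651, giving P* = 0.671/0.0216 = 31.1.

H* ≈ 596, P* ≈ 31.1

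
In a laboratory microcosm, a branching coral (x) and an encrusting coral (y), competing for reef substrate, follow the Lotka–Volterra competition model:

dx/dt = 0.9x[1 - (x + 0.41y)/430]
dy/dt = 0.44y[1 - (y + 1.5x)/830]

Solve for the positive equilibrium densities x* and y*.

Setting both brackets to zero gives the nullclines x + 0.41y = 430 and 1.5x + y = 830.
Substituting y = 830 - 1.5x into the first: x(1 - 0.41·1.5) = 430 - 0.41·830.
So x* = 89.7/0.385 = 233, and then y* = 830 - 1.5·233 = 481.

x* ≈ 233, y* ≈ 481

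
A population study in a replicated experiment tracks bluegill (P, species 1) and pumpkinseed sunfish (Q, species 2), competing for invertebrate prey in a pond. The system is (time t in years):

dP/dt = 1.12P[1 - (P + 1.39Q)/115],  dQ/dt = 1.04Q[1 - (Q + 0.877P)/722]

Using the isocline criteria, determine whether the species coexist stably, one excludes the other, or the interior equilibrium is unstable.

species 2 excludes species 1

Compare the nullcline intercepts: K1/α12 = 115/1.39 = 82.7 < K2 = 722; K2/α21 = 722/0.877 = 823 > K1 = 115.
Since the inequalities point opposite ways, species 2 can invade but species 1 cannot.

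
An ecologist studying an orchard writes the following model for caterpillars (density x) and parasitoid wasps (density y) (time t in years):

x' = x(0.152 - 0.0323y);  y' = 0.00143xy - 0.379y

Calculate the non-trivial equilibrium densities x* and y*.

x* ≈ 265, y* ≈ 4.71

Set dy/dt = 0 with y > 0: 0.00143x - 0.379 = 0, so x* = 0.379/0.00143 = 265.
Set dx/dt = 0 with x > 0: 0.152 - 0.0323y = 0, so y* = 0.152/0.0323 = 4.71.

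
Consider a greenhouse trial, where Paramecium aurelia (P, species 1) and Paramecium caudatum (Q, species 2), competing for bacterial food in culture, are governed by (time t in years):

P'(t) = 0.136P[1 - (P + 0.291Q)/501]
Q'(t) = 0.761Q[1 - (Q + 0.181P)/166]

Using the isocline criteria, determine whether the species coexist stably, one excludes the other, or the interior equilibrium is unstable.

Compare the nullcline intercepts: K1/α12 = 501/0.291 = 1720 > K2 = 166; K2/α21 = 166/0.181 = 917 > K1 = 501.
Since both inequalities hold, each species can invade when rare, so the interior equilibrium is stable.

stable coexistence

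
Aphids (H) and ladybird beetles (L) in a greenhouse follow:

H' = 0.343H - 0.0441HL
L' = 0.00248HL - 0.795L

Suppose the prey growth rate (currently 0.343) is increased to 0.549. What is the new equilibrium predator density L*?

At the interior fixed point, setting dH/dt = 0 with H > 0 fixes L* = (prey growth rate)/(HL coefficient) — independent of the other coefficients.
With the change, L* = 0.549/0.0441 = 12.4; it rises from 7.78.

L* ≈ 12.4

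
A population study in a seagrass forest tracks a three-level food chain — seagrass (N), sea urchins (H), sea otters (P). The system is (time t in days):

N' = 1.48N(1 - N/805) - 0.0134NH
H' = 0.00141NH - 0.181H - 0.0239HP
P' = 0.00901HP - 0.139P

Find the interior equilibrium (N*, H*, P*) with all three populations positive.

From dP/dt = 0: 0.00901H* = 0.139, so H* = 15.4.
From dN/dt = 0: 1.48(1 - N*/805) = 0.0134·15.4, giving N* = 805·(1 - 0.14) = 693.
From dH/dt = 0: 0.00141·693 - 0.181 = 0.0239P*, so P* = 0.796/0.0239 = 33.3.

N* ≈ 693, H* ≈ 15.4, P* ≈ 33.3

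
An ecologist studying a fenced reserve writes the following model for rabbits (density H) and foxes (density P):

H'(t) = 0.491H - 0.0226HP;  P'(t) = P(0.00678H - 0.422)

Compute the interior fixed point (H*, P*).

H* ≈ 62.2, P* ≈ 21.7

Set dP/dt = 0 with P > 0: 0.00678H - 0.422 = 0, so H* = 0.422/0.00678 = 62.2.
Set dH/dt = 0 with H > 0: 0.491 - 0.0226P = 0, so P* = 0.491/0.0226 = 21.7.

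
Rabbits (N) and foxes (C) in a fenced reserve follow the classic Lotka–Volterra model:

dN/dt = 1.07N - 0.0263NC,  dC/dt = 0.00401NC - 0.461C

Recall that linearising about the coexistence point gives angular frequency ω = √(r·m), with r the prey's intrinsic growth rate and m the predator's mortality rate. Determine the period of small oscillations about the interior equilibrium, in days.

Here r = 1.07 and m = 0.461, so r·m = 0.493.
ω = √0.493 = 0.702 per day, hence T = 2π/ω ≈ 8.95 days.

T ≈ 8.95 days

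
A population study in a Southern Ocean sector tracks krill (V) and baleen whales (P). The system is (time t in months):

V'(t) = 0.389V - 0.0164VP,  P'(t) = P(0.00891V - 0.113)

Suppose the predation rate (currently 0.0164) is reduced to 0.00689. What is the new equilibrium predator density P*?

At the interior fixed point, setting dV/dt = 0 with V > 0 fixes P* = (prey growth rate)/(VP coefficient) — independent of the other coefficients.
With the change, P* = 0.389/0.00689 = 56.5; it rises from 23.7.

P* ≈ 56.5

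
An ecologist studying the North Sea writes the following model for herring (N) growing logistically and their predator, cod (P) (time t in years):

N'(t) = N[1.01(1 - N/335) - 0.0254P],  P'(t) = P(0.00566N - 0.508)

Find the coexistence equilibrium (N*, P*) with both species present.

N* ≈ 89.8, P* ≈ 29.1

From dP/dt = 0 with P > 0: 0.00566N* = 0.508, so N* = 89.8.
Substitute into dN/dt = 0: 1.01(1 - 89.8/335) = 0.0254P*.
The bracket is 0.732, giving P* = 0.739/0.0254 = 29.1.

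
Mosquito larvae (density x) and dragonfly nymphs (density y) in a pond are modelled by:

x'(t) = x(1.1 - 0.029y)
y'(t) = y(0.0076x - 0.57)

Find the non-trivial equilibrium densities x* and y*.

x* ≈ 75, y* ≈ 37.9

Set dy/dt = 0 with y > 0: 0.0076x - 0.57 = 0, so x* = 0.57/0.0076 = 75.
Set dx/dt = 0 with x > 0: 1.1 - 0.029y = 0, so y* = 1.1/0.029 = 37.9.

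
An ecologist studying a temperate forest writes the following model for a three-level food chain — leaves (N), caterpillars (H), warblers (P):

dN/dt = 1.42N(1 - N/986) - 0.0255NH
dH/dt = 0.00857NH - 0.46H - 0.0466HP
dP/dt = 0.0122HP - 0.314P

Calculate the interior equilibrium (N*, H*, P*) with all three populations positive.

From dP/dt = 0: 0.0122H* = 0.314, so H* = 25.7.
From dN/dt = 0: 1.42(1 - N*/986) = 0.0255·25.7, giving N* = 986·(1 - 0.462) = 530.
From dH/dt = 0: 0.00857·530 - 0.46 = 0.0466P*, so P* = 4.08/0.0466 = 87.7.

N* ≈ 530, H* ≈ 25.7, P* ≈ 87.7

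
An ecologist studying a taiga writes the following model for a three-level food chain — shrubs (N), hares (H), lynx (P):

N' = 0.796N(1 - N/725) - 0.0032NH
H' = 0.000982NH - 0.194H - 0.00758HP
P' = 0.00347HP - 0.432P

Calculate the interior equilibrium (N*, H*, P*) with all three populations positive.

N* ≈ 362, H* ≈ 124, P* ≈ 21.3

From dP/dt = 0: 0.00347H* = 0.432, so H* = 124.
From dN/dt = 0: 0.796(1 - N*/725) = 0.0032·124, giving N* = 725·(1 - 0.5) = 362.
From dH/dt = 0: 0.000982·362 - 0.194 = 0.00758P*, so P* = 0.162/0.00758 = 21.3.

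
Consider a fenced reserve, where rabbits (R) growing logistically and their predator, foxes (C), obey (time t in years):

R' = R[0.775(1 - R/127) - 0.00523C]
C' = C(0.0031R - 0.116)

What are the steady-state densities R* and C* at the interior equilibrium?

R* ≈ 37.4, C* ≈ 105

From dC/dt = 0 with C > 0: 0.0031R* = 0.116, so R* = 37.4.
Substitute into dR/dt = 0: 0.775(1 - 37.4/127) = 0.00523C*.
The bracket is 0.705, giving C* = 0.547/0.00523 = 105.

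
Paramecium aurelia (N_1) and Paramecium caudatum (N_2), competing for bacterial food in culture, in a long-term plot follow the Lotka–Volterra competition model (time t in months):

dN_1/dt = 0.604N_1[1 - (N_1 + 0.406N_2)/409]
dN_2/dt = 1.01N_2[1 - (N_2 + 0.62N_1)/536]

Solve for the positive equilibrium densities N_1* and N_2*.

Setting both brackets to zero gives the nullclines N_1 + 0.406N_2 = 409 and 0.62N_1 + N_2 = 536.
Substituting N_2 = 536 - 0.62N_1 into the first: N_1(1 - 0.406·0.62) = 409 - 0.406·536.
So N_1* = 191/0.748 = 256, and then N_2* = 536 - 0.62·256 = 377.

N_1* ≈ 256, N_2* ≈ 377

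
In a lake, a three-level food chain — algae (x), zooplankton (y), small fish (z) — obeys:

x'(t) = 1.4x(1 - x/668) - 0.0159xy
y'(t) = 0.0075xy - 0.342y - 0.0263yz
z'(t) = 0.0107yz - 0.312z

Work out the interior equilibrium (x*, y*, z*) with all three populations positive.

x* ≈ 447, y* ≈ 29.2, z* ≈ 114

From dz/dt = 0: 0.0107y* = 0.312, so y* = 29.2.
From dx/dt = 0: 1.4(1 - x*/668) = 0.0159·29.2, giving x* = 668·(1 - 0.331) = 447.
From dy/dt = 0: 0.0075·447 - 0.342 = 0.0263z*, so z* = 3.01/0.0263 = 114.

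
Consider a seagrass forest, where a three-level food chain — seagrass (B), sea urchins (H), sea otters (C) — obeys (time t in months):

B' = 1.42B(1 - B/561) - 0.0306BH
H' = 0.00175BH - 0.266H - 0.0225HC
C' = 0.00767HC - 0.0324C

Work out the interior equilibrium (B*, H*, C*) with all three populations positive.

B* ≈ 510, H* ≈ 4.22, C* ≈ 27.8

From dC/dt = 0: 0.00767H* = 0.0324, so H* = 4.22.
From dB/dt = 0: 1.42(1 - B*/561) = 0.0306·4.22, giving B* = 561·(1 - 0.091) = 510.
From dH/dt = 0: 0.00175·510 - 0.266 = 0.0225C*, so C* = 0.626/0.0225 = 27.8.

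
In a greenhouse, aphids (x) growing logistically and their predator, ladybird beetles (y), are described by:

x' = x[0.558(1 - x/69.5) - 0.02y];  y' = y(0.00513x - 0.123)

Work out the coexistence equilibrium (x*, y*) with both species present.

From dy/dt = 0 with y > 0: 0.00513x* = 0.123, so x* = 24.
Substitute into dx/dt = 0: 0.558(1 - 24/69.5) = 0.02y*.
The bracket is 0.655, giving y* = 0.365/0.02 = 18.3.

x* ≈ 24, y* ≈ 18.3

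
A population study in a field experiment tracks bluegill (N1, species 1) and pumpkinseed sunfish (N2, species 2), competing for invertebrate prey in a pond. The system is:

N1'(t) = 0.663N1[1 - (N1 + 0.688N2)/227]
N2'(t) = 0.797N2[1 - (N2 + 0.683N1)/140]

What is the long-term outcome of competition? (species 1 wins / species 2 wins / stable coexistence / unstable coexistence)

Compare the nullcline intercepts: K1/α12 = 227/0.688 = 330 > K2 = 140; K2/α21 = 140/0.683 = 205 < K1 = 227.
Since the inequalities point opposite ways, species 1 can invade but species 2 cannot.

species 1 excludes species 2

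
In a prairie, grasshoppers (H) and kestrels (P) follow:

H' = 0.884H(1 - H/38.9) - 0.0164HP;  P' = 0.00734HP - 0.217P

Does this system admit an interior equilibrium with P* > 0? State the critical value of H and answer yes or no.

Threshold H = 29.6; K > 29.6, so yes, the predator persists.

The predator equation gives dP/dt > 0 only when H > 0.217/0.00734 = 29.6.
Without the predator, H → K = 38.9. Since 38.9 > 29.6, the predator can invade and persist.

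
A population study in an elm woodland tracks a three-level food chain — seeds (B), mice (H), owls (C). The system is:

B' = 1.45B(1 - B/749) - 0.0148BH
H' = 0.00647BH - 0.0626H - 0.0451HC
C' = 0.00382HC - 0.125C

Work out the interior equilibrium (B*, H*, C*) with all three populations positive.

From dC/dt = 0: 0.00382H* = 0.125, so H* = 32.7.
From dB/dt = 0: 1.45(1 - B*/749) = 0.0148·32.7, giving B* = 749·(1 - 0.334) = 499.
From dH/dt = 0: 0.00647·499 - 0.0626 = 0.0451C*, so C* = 3.16/0.0451 = 70.2.

B* ≈ 499, H* ≈ 32.7, C* ≈ 70.2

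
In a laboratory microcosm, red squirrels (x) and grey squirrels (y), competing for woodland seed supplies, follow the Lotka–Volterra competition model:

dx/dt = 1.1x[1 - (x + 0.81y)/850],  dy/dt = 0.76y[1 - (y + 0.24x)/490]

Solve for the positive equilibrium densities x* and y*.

x* ≈ 562, y* ≈ 355

Setting both brackets to zero gives the nullclines x + 0.81y = 850 and 0.24x + y = 490.
Substituting y = 490 - 0.24x into the first: x(1 - 0.81·0.24) = 850 - 0.81·490.
So x* = 453/0.806 = 562, and then y* = 490 - 0.24·562 = 355.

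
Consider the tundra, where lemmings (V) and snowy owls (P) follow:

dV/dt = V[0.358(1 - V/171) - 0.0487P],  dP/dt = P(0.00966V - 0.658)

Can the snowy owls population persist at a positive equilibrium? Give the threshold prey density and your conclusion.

Threshold V = 68.1; K > 68.1, so yes, the predator persists.

The predator equation gives dP/dt > 0 only when V > 0.658/0.00966 = 68.1.
Without the predator, V → K = 171. Since 171 > 68.1, the predator can invade and persist.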